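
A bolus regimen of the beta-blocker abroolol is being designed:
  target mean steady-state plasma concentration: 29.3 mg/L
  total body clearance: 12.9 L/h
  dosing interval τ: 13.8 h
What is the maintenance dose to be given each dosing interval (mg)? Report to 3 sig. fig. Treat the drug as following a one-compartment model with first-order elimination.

At steady state, Dose/τ = Css × CL.
Dose = Css × CL × τ = 29.3 × 12.90 × 13.8 = 5216 mg

5220 mg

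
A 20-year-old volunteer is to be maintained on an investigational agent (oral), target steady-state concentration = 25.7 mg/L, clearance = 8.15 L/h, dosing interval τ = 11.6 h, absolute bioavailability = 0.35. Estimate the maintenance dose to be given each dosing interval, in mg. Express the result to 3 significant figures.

At steady state, F × (Dose/τ) = Css × CL.
Dose = Css × CL × τ / F = 25.7 × 8.150 × 11.6 / 0.35 = 6942 mg

6940 mg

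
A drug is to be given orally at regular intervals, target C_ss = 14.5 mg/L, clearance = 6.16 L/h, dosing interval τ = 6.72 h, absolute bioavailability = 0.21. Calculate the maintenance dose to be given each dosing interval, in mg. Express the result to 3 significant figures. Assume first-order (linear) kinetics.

At steady state, F × (Dose/τ) = Css × CL.
Dose = Css × CL × τ / F = 14.5 × 6.160 × 6.72 / 0.21 = 2858 mg

2860 mg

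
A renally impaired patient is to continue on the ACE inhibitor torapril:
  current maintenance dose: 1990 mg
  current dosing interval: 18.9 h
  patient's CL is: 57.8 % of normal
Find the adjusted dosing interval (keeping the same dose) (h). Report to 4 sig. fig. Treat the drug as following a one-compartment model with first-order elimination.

32.70 h

To keep the same average steady-state level, dosing rate must scale with clearance.
CL ratio = 57.8 / 100 = 0.5780
New interval (same dose) = 18.9 / 0.5780 = 32.70 h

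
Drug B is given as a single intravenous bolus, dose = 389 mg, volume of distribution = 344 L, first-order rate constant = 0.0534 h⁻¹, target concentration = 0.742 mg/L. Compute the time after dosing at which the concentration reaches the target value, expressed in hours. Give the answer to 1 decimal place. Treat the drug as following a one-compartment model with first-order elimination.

7.9 h

C₀ = Dose / Vd = 389.0 / 344 = 1.131 mg/L
t = ln(C₀ / C) / k = ln(1.131 / 0.742) / 0.05340
  = ln(1.524) / 0.05340 = 0.4213 / 0.05340 = 7.890 h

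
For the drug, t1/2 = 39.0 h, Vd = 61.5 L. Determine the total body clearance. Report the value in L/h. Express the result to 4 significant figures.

1.093 L/h

k = ln2 / t½ = 0.693147 / 39.0 = 0.01777 h⁻¹
CL = k × Vd = 0.01777 × 61.5 = 1.093 L/h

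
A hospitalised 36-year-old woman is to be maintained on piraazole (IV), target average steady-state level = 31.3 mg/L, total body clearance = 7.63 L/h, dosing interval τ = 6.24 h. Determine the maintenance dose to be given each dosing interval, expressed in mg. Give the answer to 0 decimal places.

At steady state, Dose/τ = Css × CL.
Dose = Css × CL × τ = 31.3 × 7.630 × 6.24 = 1490 mg

1490 mg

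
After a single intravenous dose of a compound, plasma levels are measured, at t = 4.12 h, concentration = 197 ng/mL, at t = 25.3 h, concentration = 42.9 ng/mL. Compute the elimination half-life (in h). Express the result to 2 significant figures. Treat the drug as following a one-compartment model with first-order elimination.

9.6 h

k = ln(C₁/C₂) / (t₂ − t₁) = ln(197/42.9) / (25.3 − 4.12)
  = 1.524 / 21.18 = 0.07195 h⁻¹
t½ = ln2 / k = 0.693147 / 0.07195 = 9.634 h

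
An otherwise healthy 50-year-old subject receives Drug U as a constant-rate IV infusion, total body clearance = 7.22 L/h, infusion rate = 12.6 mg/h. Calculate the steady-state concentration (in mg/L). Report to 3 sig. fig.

1.75 mg/L

At steady state Css = R₀ / CL = 12.6 / 7.220 = 1.745 mg/L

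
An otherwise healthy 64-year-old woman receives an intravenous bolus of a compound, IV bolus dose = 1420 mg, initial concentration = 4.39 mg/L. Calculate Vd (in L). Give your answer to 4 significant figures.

Vd = Dose / C₀ = 1420 / 4.39 = 323.5 L

323.5 L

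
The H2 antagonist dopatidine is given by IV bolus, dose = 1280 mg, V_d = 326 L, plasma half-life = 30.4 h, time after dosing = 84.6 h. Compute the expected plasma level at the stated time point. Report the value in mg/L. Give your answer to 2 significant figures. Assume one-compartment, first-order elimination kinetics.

0.57 mg/L

C₀ = Dose / Vd = 1280 / 326 = 3.926 mg/L
k = ln2 / t½ = 0.693147 / 30.4 = 0.02280 h⁻¹
C = C₀ · e^(−k·t) = 3.926 × e^(−0.02280 × 84.6)
  = 3.926 × 0.1453 = 0.5704 mg/L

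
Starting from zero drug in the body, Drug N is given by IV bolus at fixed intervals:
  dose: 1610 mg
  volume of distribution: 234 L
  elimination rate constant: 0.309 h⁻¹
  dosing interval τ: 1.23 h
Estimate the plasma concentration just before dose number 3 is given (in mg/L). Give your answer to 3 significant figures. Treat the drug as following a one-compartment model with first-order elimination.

7.92 mg/L

C₀ per dose = Dose / Vd = 1610 / 234 = 6.880 mg/L
Fraction remaining after one interval: r = e^(−kτ) = e^(−0.3090 × 1.23) = 0.6838
Before dose 3, 2 doses have been given (aged 1τ, 2τ).
C_trough = C₀ × (r + r²) = 6.880 × (0.6838 + 0.4676) = 7.922 mg/L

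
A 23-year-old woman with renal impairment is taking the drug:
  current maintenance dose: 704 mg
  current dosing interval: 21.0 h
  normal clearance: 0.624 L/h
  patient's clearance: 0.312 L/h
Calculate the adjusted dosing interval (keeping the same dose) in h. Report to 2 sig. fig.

42 h

To keep the same average steady-state level, dosing rate must scale with clearance.
CL ratio = 0.312 / 0.624 = 0.5000
New interval (same dose) = 21.0 / 0.5000 = 42.00 h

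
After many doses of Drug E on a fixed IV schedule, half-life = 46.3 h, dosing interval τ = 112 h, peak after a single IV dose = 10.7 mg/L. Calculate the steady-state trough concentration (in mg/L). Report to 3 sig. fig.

k = ln2 / t½ = 0.693147 / 46.3 = 0.01497 h⁻¹
e^(−kτ) = e^(−0.01497 × 112) = 0.1870
Accumulation ratio R = 1 / (1 − e^(−kτ)) = 1 / (1 − 0.1870) = 1.230
Steady-state trough = C₀ × R × e^(−kτ) = 10.7 × 1.230 × 0.1870 = 2.461 mg/L

2.46 mg/L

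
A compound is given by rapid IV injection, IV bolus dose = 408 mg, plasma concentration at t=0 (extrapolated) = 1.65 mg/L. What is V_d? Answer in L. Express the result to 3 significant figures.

Vd = Dose / C₀ = 408.0 / 1.65 = 247.3 L

247 L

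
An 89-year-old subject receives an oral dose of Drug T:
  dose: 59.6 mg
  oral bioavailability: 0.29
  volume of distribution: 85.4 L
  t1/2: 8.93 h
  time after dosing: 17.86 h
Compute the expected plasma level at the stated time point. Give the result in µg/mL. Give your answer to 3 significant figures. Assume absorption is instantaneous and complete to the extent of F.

Amount reaching circulation = F × Dose = 0.29 × 59.60 = 17.28 mg
C₀ = F·Dose / Vd = 17.28 / 85.4 = 0.2023 mg/L
k = ln2 / t½ = 0.693147 / 8.93 = 0.07762 h⁻¹
t / t½ = 17.86 / 8.93 = 2 half-lives
C = C₀ × (1/2)^2 = 0.2023 × 0.2500 = 0.05058 mg/L
(0.05058 mg/L = 0.05058 µg/mL)

0.0506 µg/mL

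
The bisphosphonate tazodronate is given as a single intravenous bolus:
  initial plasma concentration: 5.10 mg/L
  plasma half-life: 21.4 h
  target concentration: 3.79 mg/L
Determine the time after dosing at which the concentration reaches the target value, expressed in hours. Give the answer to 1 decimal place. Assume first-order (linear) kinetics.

9.2 h

k = ln2 / t½ = 0.693147 / 21.4 = 0.03239 h⁻¹
t = ln(C₀ / C) / k = ln(5.100 / 3.79) / 0.03239
  = ln(1.346) / 0.03239 = 0.2971 / 0.03239 = 9.173 h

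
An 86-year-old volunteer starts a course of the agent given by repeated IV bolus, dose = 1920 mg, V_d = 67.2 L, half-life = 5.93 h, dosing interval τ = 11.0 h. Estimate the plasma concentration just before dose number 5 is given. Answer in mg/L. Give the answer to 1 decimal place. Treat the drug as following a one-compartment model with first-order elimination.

C₀ per dose = Dose / Vd = 1920 / 67.2 = 28.57 mg/L
k = ln2 / t½ = 0.693147 / 5.93 = 0.1169 h⁻¹
Fraction remaining after one interval: r = e^(−kτ) = e^(−0.1169 × 11.0) = 0.2764
Before dose 5, 4 doses have been given (aged 1τ, 2τ, 3τ, 4τ).
C_trough = C₀ × (r + r² + … + r^4) = C₀ × r(1−r^4)/(1−r)
        = 28.57 × 0.2764 × (1 − 0.005836) / (1 − 0.2764) = 10.85 mg/L

10.9 mg/L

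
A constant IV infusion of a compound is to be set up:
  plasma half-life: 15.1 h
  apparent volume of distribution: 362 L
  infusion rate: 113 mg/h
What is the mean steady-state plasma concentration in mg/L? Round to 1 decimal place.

6.8 mg/L

k = ln2 / t½ = 0.693147 / 15.1 = 0.04590 h⁻¹
CL = k × Vd = 0.04590 × 362 = 16.62 L/h
At steady state Css = R₀ / CL = 113 / 16.62 = 6.799 mg/L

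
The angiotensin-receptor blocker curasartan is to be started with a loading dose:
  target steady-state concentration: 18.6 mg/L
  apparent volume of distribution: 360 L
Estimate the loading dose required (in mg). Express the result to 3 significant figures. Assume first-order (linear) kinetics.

6700 mg

LD = Css × Vd = 18.6 × 360 = 6696 mg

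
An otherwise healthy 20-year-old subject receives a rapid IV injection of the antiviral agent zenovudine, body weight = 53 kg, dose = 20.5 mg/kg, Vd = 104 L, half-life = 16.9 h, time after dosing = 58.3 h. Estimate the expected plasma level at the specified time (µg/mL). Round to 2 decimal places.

0.96 µg/mL

Total dose = 20.5 × 53 = 1087 mg
C₀ = Dose / Vd = 1087 / 104 = 10.45 mg/L
k = ln2 / t½ = 0.693147 / 16.9 = 0.04101 h⁻¹
C = C₀ · e^(−k·t) = 10.45 × e^(−0.04101 × 58.3)
  = 10.45 × 0.09155 = 0.9567 mg/L
(0.9567 mg/L = 0.9567 µg/mL)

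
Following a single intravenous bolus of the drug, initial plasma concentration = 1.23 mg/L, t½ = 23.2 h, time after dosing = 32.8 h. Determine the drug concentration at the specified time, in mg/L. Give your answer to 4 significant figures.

0.4616 mg/L

k = ln2 / t½ = 0.693147 / 23.2 = 0.02988 h⁻¹
C = C₀ · e^(−k·t) = 1.230 × e^(−0.02988 × 32.8)
  = 1.230 × 0.3753 = 0.4616 mg/L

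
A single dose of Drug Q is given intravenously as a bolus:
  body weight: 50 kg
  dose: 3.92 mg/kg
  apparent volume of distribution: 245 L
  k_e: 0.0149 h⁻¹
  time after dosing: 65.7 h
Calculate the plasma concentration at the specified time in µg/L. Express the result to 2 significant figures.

Total dose = 3.92 × 50 = 196.0 mg
C₀ = Dose / Vd = 196.0 / 245 = 0.8000 mg/L
C = C₀ · e^(−k·t) = 0.8000 × e^(−0.01490 × 65.7)
  = 0.8000 × 0.3757 = 0.3006 mg/L
Convert: 0.3006 mg/L × 1000 = 300.6 µg/L

300 µg/L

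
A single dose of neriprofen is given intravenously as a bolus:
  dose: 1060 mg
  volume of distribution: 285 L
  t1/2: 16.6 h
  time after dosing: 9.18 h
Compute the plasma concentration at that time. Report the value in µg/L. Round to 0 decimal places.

2535 µg/L

C₀ = Dose / Vd = 1060 / 285 = 3.719 mg/L
k = ln2 / t½ = 0.693147 / 16.6 = 0.04176 h⁻¹
C = C₀ · e^(−k·t) = 3.719 × e^(−0.04176 × 9.18)
  = 3.719 × 0.6816 = 2.535 mg/L
Convert: 2.535 mg/L × 1000 = 2535 µg/L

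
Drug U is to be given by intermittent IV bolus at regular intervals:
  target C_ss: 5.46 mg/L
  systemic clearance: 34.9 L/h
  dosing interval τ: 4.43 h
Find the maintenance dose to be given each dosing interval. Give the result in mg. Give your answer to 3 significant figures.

At steady state, Dose/τ = Css × CL.
Dose = Css × CL × τ = 5.46 × 34.90 × 4.43 = 844.2 mg

844 mg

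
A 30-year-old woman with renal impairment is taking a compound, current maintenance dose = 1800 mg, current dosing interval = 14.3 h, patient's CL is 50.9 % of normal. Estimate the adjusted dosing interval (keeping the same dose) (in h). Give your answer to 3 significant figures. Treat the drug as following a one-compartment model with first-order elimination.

28.1 h

To keep the same average steady-state level, dosing rate must scale with clearance.
CL ratio = 50.9 / 100 = 0.5090
New interval (same dose) = 14.3 / 0.5090 = 28.09 h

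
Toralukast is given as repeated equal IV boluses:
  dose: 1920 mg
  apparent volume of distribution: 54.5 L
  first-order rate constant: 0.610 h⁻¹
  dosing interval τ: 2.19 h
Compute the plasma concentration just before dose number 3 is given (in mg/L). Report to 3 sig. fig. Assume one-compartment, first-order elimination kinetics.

11.7 mg/L

C₀ per dose = Dose / Vd = 1920 / 54.5 = 35.23 mg/L
Fraction remaining after one interval: r = e^(−kτ) = e^(−0.6100 × 2.19) = 0.2629
Before dose 3, 2 doses have been given (aged 1τ, 2τ).
C_trough = C₀ × (r + r²) = 35.23 × (0.2629 + 0.06912) = 11.70 mg/L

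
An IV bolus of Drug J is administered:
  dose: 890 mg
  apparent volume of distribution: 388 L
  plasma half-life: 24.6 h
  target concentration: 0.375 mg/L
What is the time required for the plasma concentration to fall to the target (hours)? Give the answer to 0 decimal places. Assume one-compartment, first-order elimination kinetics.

C₀ = Dose / Vd = 890.0 / 388 = 2.294 mg/L
k = ln2 / t½ = 0.693147 / 24.6 = 0.02818 h⁻¹
t = ln(C₀ / C) / k = ln(2.294 / 0.375) / 0.02818
  = ln(6.117) / 0.02818 = 1.811 / 0.02818 = 64.27 h

64 h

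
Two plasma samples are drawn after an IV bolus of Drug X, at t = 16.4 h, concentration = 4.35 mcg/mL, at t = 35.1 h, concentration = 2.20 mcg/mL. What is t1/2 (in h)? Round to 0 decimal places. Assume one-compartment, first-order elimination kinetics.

19 h

k = ln(C₁/C₂) / (t₂ − t₁) = ln(4.35/2.20) / (35.1 − 16.4)
  = 0.6817 / 18.70 = 0.03645 h⁻¹
t½ = ln2 / k = 0.693147 / 0.03645 = 19.02 h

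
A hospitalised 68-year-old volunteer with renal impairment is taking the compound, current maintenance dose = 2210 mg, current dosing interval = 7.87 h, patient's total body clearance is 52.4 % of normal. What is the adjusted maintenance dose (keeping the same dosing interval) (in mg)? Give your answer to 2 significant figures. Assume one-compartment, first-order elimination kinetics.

To keep the same average steady-state level, dosing rate must scale with clearance.
CL ratio = 52.4 / 100 = 0.5240
New dose (same interval) = 2210 × 0.5240 = 1158 mg

1200 mg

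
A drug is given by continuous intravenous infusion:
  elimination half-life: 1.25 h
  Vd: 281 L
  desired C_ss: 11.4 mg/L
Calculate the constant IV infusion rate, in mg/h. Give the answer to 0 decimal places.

1776 mg/h

k = ln2 / t½ = 0.693147 / 1.25 = 0.5545 h⁻¹
CL = k × Vd = 0.5545 × 281 = 155.8 L/h
At steady state, infusion rate R₀ = Css × CL = 11.4 × 155.8 = 1776 mg/h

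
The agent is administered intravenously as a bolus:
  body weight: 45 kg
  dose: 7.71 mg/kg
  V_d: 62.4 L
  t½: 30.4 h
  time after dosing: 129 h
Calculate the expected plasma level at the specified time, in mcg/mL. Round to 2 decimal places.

Total dose = 7.71 × 45 = 347.0 mg
C₀ = Dose / Vd = 347.0 / 62.4 = 5.561 mg/L
k = ln2 / t½ = 0.693147 / 30.4 = 0.02280 h⁻¹
C = C₀ · e^(−k·t) = 5.561 × e^(−0.02280 × 129)
  = 5.561 × 0.05280 = 0.2936 mg/L
(0.2936 mg/L = 0.2936 mcg/mL)

0.29 mcg/mL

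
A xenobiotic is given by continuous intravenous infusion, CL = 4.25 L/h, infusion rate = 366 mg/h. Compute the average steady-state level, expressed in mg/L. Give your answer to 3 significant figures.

86.1 mg/L

At steady state Css = R₀ / CL = 366 / 4.250 = 86.12 mg/L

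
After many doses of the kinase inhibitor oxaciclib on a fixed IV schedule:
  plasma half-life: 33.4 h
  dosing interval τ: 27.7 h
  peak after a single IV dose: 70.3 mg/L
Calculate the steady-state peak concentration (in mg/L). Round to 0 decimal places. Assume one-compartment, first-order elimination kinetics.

161 mg/L

k = ln2 / t½ = 0.693147 / 33.4 = 0.02075 h⁻¹
e^(−kτ) = e^(−0.02075 × 27.7) = 0.5628
Accumulation ratio R = 1 / (1 − e^(−kτ)) = 1 / (1 − 0.5628) = 2.287
Steady-state peak = C₀ × R = 70.3 × 2.287 = 160.8 mg/L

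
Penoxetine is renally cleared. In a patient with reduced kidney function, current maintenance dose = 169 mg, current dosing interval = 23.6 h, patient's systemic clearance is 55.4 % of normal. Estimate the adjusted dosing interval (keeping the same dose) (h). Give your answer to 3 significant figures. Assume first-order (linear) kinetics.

To keep the same average steady-state level, dosing rate must scale with clearance.
CL ratio = 55.4 / 100 = 0.5540
New interval (same dose) = 23.6 / 0.5540 = 42.60 h

42.6 h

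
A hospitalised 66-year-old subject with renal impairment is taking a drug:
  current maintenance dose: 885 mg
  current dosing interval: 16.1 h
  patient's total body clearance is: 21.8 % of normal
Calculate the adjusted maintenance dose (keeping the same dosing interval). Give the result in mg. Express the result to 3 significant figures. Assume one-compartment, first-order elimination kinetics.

To keep the same average steady-state level, dosing rate must scale with clearance.
CL ratio = 21.8 / 100 = 0.2180
New dose (same interval) = 885 × 0.2180 = 192.9 mg

193 mg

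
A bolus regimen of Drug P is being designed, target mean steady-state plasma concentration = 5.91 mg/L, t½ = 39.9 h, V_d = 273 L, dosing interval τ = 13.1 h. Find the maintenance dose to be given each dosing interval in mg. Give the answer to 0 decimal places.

k = ln2 / t½ = 0.693147 / 39.9 = 0.01737 h⁻¹
CL = k × Vd = 0.01737 × 273 = 4.742 L/h
At steady state, Dose/τ = Css × CL.
Dose = Css × CL × τ = 5.91 × 4.742 × 13.1 = 367.1 mg

367 mg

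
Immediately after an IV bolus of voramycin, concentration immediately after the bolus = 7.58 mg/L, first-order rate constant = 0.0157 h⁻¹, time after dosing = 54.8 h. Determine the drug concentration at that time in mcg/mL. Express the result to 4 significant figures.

3.206 mcg/mL

C = C₀ · e^(−k·t) = 7.580 × e^(−0.01570 × 54.8)
  = 7.580 × 0.4230 = 3.206 mg/L
(3.206 mg/L = 3.206 mcg/mL)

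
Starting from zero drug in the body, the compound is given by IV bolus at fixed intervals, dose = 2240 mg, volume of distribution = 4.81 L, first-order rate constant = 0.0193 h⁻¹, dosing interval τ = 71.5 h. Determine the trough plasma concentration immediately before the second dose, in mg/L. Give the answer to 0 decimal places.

117 mg/L

C₀ per dose = Dose / Vd = 2240 / 4.81 = 465.7 mg/L
Fraction remaining after one interval: r = e^(−kτ) = e^(−0.01930 × 71.5) = 0.2516
Before dose 2, 1 dose has been given (aged 1τ).
C_trough = C₀ × r = 465.7 × 0.2516 = 117.2 mg/L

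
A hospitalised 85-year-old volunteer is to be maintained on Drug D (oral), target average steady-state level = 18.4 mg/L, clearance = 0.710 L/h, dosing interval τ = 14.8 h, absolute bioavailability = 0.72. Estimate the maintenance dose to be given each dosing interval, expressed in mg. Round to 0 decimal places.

269 mg

At steady state, F × (Dose/τ) = Css × CL.
Dose = Css × CL × τ / F = 18.4 × 0.7100 × 14.8 / 0.72 = 268.5 mg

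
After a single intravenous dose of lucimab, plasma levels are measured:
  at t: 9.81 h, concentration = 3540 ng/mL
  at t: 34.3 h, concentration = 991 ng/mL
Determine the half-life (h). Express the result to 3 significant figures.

13.3 h

k = ln(C₁/C₂) / (t₂ − t₁) = ln(3540/991) / (34.3 − 9.81)
  = 1.273 / 24.49 = 0.05198 h⁻¹
t½ = ln2 / k = 0.693147 / 0.05198 = 13.33 h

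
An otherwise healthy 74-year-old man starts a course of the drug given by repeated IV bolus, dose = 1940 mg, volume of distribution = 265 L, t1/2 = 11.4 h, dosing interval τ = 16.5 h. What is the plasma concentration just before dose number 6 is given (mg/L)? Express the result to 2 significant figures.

C₀ per dose = Dose / Vd = 1940 / 265 = 7.321 mg/L
k = ln2 / t½ = 0.693147 / 11.4 = 0.06080 h⁻¹
Fraction remaining after one interval: r = e^(−kτ) = e^(−0.06080 × 16.5) = 0.3667
Before dose 6, 5 doses have been given (aged 1τ, 2τ, 3τ, 4τ, 5τ).
C_trough = C₀ × (r + r² + … + r^5) = C₀ × r(1−r^5)/(1−r)
        = 7.321 × 0.3667 × (1 − 0.006631) / (1 − 0.3667) = 4.211 mg/L

4.2 mg/L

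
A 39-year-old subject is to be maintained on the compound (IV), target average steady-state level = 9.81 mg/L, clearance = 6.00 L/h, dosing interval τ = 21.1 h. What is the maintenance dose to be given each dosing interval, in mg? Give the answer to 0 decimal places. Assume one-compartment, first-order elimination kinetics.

1242 mg

At steady state, Dose/τ = Css × CL.
Dose = Css × CL × τ = 9.81 × 6.000 × 21.1 = 1242 mg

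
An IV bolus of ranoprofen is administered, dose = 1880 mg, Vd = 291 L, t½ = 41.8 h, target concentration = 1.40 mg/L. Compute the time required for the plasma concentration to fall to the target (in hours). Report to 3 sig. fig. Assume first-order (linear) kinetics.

C₀ = Dose / Vd = 1880 / 291 = 6.460 mg/L
k = ln2 / t½ = 0.693147 / 41.8 = 0.01658 h⁻¹
t = ln(C₀ / C) / k = ln(6.460 / 1.40) / 0.01658
  = ln(4.614) / 0.01658 = 1.529 / 0.01658 = 92.22 h

92.2 h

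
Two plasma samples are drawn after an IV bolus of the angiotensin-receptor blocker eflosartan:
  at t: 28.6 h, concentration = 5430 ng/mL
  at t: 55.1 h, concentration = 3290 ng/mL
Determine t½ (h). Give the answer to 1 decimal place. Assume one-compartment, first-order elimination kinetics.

k = ln(C₁/C₂) / (t₂ − t₁) = ln(5430/3290) / (55.1 − 28.6)
  = 0.5011 / 26.50 = 0.01891 h⁻¹
t½ = ln2 / k = 0.693147 / 0.01891 = 36.66 h

36.7 h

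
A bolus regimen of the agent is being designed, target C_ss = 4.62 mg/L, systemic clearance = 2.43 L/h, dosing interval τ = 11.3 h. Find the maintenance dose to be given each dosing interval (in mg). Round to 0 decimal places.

127 mg

At steady state, Dose/τ = Css × CL.
Dose = Css × CL × τ = 4.62 × 2.430 × 11.3 = 126.9 mg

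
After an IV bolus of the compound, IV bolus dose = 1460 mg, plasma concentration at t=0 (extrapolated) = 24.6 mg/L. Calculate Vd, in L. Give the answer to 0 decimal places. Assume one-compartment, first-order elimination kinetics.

Vd = Dose / C₀ = 1460 / 24.6 = 59.35 L

59 L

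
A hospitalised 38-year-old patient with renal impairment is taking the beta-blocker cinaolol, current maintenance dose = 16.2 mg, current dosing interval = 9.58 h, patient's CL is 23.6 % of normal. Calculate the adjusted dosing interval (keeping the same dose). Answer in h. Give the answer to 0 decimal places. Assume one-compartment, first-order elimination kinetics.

41 h

To keep the same average steady-state level, dosing rate must scale with clearance.
CL ratio = 23.6 / 100 = 0.2360
New interval (same dose) = 9.58 / 0.2360 = 40.59 h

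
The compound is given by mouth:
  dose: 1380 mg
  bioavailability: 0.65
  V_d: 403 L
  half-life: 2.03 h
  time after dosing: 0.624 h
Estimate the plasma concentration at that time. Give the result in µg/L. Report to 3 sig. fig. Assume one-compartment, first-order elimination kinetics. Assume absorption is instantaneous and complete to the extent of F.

Amount reaching circulation = F × Dose = 0.65 × 1380 = 897.0 mg
C₀ = F·Dose / Vd = 897.0 / 403 = 2.226 mg/L
k = ln2 / t½ = 0.693147 / 2.03 = 0.3415 h⁻¹
C = C₀ · e^(−k·t) = 2.226 × e^(−0.3415 × 0.624)
  = 2.226 × 0.8081 = 1.799 mg/L
Convert: 1.799 mg/L × 1000 = 1799 µg/L

1800 µg/L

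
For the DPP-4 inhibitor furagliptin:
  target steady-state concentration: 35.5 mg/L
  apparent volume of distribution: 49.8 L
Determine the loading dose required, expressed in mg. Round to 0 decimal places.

LD = Css × Vd = 35.5 × 49.8 = 1768 mg

1768 mg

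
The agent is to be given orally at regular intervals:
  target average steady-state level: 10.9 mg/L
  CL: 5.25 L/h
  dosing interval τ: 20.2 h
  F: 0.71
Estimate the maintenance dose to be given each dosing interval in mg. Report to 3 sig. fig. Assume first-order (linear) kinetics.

At steady state, F × (Dose/τ) = Css × CL.
Dose = Css × CL × τ / F = 10.9 × 5.250 × 20.2 / 0.71 = 1628 mg

1630 mg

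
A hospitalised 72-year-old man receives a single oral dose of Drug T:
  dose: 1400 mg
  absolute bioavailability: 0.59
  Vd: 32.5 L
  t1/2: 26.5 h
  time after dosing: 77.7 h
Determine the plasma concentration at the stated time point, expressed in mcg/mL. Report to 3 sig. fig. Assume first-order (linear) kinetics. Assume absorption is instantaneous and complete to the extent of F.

Amount reaching circulation = F × Dose = 0.59 × 1400 = 826.0 mg
C₀ = F·Dose / Vd = 826.0 / 32.5 = 25.42 mg/L
k = ln2 / t½ = 0.693147 / 26.5 = 0.02616 h⁻¹
C = C₀ · e^(−k·t) = 25.42 × e^(−0.02616 × 77.7)
  = 25.42 × 0.1310 = 3.330 mg/L
(3.330 mg/L = 3.330 mcg/mL)

3.33 mcg/mL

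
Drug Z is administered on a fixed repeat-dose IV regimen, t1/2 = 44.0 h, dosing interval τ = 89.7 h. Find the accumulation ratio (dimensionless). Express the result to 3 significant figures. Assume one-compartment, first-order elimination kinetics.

1.32

k = ln2 / t½ = 0.693147 / 44.0 = 0.01575 h⁻¹
e^(−kτ) = e^(−0.01575 × 89.7) = 0.2435
Accumulation ratio R = 1 / (1 − e^(−kτ)) = 1 / (1 − 0.2435) = 1.322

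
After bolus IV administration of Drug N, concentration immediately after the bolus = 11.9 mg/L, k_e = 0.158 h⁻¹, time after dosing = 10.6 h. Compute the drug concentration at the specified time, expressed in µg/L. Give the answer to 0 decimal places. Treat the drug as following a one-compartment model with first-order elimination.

C = C₀ · e^(−k·t) = 11.90 × e^(−0.1580 × 10.6)
  = 11.90 × 0.1873 = 2.229 mg/L
Convert: 2.229 mg/L × 1000 = 2229 µg/L

2229 µg/L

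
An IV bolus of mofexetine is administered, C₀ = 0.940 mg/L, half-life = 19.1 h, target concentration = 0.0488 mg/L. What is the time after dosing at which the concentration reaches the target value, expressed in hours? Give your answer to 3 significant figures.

k = ln2 / t½ = 0.693147 / 19.1 = 0.03629 h⁻¹
t = ln(C₀ / C) / k = ln(0.9400 / 0.0488) / 0.03629
  = ln(19.26) / 0.03629 = 2.958 / 0.03629 = 81.51 h

81.5 h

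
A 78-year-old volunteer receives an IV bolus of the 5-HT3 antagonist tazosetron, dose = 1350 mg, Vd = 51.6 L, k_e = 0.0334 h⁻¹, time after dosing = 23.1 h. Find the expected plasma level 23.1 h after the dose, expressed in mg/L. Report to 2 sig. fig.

12 mg/L

C₀ = Dose / Vd = 1350 / 51.6 = 26.16 mg/L
C = C₀ · e^(−k·t) = 26.16 × e^(−0.03340 × 23.1)
  = 26.16 × 0.4623 = 12.09 mg/L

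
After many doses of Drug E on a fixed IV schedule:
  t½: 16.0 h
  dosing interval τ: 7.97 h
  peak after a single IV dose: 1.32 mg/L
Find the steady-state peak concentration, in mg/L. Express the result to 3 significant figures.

4.52 mg/L

k = ln2 / t½ = 0.693147 / 16.0 = 0.04332 h⁻¹
e^(−kτ) = e^(−0.04332 × 7.97) = 0.7080
Accumulation ratio R = 1 / (1 − e^(−kτ)) = 1 / (1 − 0.7080) = 3.425
Steady-state peak = C₀ × R = 1.32 × 3.425 = 4.521 mg/L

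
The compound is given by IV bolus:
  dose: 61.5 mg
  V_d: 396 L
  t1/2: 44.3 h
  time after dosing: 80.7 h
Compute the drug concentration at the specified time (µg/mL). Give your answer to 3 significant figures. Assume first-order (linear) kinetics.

C₀ = Dose / Vd = 61.50 / 396 = 0.1553 mg/L
k = ln2 / t½ = 0.693147 / 44.3 = 0.01565 h⁻¹
C = C₀ · e^(−k·t) = 0.1553 × e^(−0.01565 × 80.7)
  = 0.1553 × 0.2828 = 0.04392 mg/L
(0.04392 mg/L = 0.04392 µg/mL)

0.0439 µg/mL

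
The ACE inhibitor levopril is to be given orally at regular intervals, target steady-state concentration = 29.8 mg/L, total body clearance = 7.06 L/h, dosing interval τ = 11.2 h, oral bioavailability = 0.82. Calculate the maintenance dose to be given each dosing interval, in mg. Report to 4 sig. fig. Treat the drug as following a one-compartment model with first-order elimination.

2874 mg

At steady state, F × (Dose/τ) = Css × CL.
Dose = Css × CL × τ / F = 29.8 × 7.060 × 11.2 / 0.82 = 2874 mg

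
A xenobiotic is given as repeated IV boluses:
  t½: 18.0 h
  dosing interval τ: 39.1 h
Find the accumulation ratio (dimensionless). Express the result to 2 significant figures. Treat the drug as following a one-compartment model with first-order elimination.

1.3

k = ln2 / t½ = 0.693147 / 18.0 = 0.03851 h⁻¹
e^(−kτ) = e^(−0.03851 × 39.1) = 0.2219
Accumulation ratio R = 1 / (1 − e^(−kτ)) = 1 / (1 − 0.2219) = 1.285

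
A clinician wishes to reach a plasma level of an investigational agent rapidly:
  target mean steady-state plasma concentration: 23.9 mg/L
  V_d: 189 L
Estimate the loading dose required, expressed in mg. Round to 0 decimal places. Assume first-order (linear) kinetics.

4517 mg

LD = Css × Vd = 23.9 × 189 = 4517 mg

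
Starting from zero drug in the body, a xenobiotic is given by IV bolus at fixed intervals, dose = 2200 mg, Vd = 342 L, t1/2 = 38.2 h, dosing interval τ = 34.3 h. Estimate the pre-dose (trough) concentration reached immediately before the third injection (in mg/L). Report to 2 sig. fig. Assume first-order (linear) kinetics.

C₀ per dose = Dose / Vd = 2200 / 342 = 6.433 mg/L
k = ln2 / t½ = 0.693147 / 38.2 = 0.01815 h⁻¹
Fraction remaining after one interval: r = e^(−kτ) = e^(−0.01815 × 34.3) = 0.5366
Before dose 3, 2 doses have been given (aged 1τ, 2τ).
C_trough = C₀ × (r + r²) = 6.433 × (0.5366 + 0.2879) = 5.304 mg/L

5.3 mg/L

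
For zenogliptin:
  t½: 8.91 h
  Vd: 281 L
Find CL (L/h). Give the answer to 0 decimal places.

k = ln2 / t½ = 0.693147 / 8.91 = 0.07779 h⁻¹
CL = k × Vd = 0.07779 × 281 = 21.86 L/h

22 L/h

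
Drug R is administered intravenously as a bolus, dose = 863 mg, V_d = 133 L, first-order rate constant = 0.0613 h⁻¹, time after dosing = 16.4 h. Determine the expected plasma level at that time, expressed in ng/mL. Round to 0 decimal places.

C₀ = Dose / Vd = 863.0 / 133 = 6.489 mg/L
C = C₀ · e^(−k·t) = 6.489 × e^(−0.06130 × 16.4)
  = 6.489 × 0.3659 = 2.374 mg/L
Convert: 2.374 mg/L × 1000 = 2374 ng/mL

2374 ng/mL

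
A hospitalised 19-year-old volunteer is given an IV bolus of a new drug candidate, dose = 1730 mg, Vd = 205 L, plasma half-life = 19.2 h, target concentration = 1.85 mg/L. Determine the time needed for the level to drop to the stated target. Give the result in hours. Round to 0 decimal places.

C₀ = Dose / Vd = 1730 / 205 = 8.439 mg/L
k = ln2 / t½ = 0.693147 / 19.2 = 0.03610 h⁻¹
t = ln(C₀ / C) / k = ln(8.439 / 1.85) / 0.03610
  = ln(4.562) / 0.03610 = 1.518 / 0.03610 = 42.05 h

42 h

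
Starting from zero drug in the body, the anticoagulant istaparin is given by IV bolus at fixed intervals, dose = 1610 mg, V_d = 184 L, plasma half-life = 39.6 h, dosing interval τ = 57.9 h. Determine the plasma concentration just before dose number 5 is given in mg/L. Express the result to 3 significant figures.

C₀ per dose = Dose / Vd = 1610 / 184 = 8.750 mg/L
k = ln2 / t½ = 0.693147 / 39.6 = 0.01750 h⁻¹
Fraction remaining after one interval: r = e^(−kτ) = e^(−0.01750 × 57.9) = 0.3630
Before dose 5, 4 doses have been given (aged 1τ, 2τ, 3τ, 4τ).
C_trough = C₀ × (r + r² + … + r^4) = C₀ × r(1−r^4)/(1−r)
        = 8.750 × 0.3630 × (1 − 0.01736) / (1 − 0.3630) = 4.900 mg/L

4.90 mg/L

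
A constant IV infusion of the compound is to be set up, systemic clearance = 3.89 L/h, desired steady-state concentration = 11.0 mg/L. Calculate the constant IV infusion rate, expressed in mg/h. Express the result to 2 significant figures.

43 mg/h

At steady state, infusion rate R₀ = Css × CL = 11.0 × 3.890 = 42.79 mg/h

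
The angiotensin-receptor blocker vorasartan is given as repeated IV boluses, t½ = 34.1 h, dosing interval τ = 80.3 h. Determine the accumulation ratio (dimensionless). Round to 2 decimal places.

k = ln2 / t½ = 0.693147 / 34.1 = 0.02033 h⁻¹
e^(−kτ) = e^(−0.02033 × 80.3) = 0.1954
Accumulation ratio R = 1 / (1 − e^(−kτ)) = 1 / (1 − 0.1954) = 1.243

1.24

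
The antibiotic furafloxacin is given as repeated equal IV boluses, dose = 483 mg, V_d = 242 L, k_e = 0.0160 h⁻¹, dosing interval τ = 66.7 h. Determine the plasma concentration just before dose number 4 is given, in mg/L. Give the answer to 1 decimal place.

C₀ per dose = Dose / Vd = 483 / 242 = 1.996 mg/L
Fraction remaining after one interval: r = e^(−kτ) = e^(−0.01600 × 66.7) = 0.3440
Before dose 4, 3 doses have been given (aged 1τ, 2τ, 3τ).
C_trough = C₀ × (r + r² + … + r^3) = C₀ × r(1−r^3)/(1−r)
        = 1.996 × 0.3440 × (1 − 0.04071) / (1 − 0.3440) = 1.004 mg/L

1.0 mg/L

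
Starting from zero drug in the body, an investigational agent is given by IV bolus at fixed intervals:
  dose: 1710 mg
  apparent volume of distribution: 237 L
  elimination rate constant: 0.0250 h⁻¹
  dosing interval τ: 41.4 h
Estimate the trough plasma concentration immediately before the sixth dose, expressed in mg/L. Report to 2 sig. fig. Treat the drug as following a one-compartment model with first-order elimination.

C₀ per dose = Dose / Vd = 1710 / 237 = 7.215 mg/L
Fraction remaining after one interval: r = e^(−kτ) = e^(−0.02500 × 41.4) = 0.3552
Before dose 6, 5 doses have been given (aged 1τ, 2τ, 3τ, 4τ, 5τ).
C_trough = C₀ × (r + r² + … + r^5) = C₀ × r(1−r^5)/(1−r)
        = 7.215 × 0.3552 × (1 − 0.005654) / (1 − 0.3552) = 3.952 mg/L

4.0 mg/L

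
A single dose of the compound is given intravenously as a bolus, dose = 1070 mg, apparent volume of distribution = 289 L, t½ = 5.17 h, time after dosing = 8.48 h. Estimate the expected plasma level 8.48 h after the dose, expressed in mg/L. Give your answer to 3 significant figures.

1.19 mg/L

C₀ = Dose / Vd = 1070 / 289 = 3.702 mg/L
k = ln2 / t½ = 0.693147 / 5.17 = 0.1341 h⁻¹
C = C₀ · e^(−k·t) = 3.702 × e^(−0.1341 × 8.48)
  = 3.702 × 0.3207 = 1.187 mg/L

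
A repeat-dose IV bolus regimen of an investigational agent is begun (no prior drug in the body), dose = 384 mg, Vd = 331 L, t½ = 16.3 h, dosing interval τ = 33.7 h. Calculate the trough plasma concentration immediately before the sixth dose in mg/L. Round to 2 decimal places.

C₀ per dose = Dose / Vd = 384 / 331 = 1.160 mg/L
k = ln2 / t½ = 0.693147 / 16.3 = 0.04252 h⁻¹
Fraction remaining after one interval: r = e^(−kτ) = e^(−0.04252 × 33.7) = 0.2386
Before dose 6, 5 doses have been given (aged 1τ, 2τ, 3τ, 4τ, 5τ).
C_trough = C₀ × (r + r² + … + r^5) = C₀ × r(1−r^5)/(1−r)
        = 1.160 × 0.2386 × (1 − 0.0007733) / (1 − 0.2386) = 0.3632 mg/L

0.36 mg/L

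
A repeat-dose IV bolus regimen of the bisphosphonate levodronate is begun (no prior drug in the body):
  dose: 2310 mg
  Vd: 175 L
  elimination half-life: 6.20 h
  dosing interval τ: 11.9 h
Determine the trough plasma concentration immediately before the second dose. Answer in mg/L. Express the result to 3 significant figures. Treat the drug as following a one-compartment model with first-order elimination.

3.49 mg/L

C₀ per dose = Dose / Vd = 2310 / 175 = 13.20 mg/L
k = ln2 / t½ = 0.693147 / 6.20 = 0.1118 h⁻¹
Fraction remaining after one interval: r = e^(−kτ) = e^(−0.1118 × 11.9) = 0.2644
Before dose 2, 1 dose has been given (aged 1τ).
C_trough = C₀ × r = 13.20 × 0.2644 = 3.490 mg/L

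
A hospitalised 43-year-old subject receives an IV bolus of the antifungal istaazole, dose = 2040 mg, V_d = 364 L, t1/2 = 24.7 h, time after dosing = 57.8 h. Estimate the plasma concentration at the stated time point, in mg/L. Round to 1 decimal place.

1.1 mg/L

C₀ = Dose / Vd = 2040 / 364 = 5.604 mg/L
k = ln2 / t½ = 0.693147 / 24.7 = 0.02806 h⁻¹
C = C₀ · e^(−k·t) = 5.604 × e^(−0.02806 × 57.8)
  = 5.604 × 0.1975 = 1.107 mg/L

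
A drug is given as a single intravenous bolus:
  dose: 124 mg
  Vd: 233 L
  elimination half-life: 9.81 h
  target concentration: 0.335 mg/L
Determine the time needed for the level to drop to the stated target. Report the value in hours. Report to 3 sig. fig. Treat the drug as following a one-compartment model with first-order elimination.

C₀ = Dose / Vd = 124.0 / 233 = 0.5322 mg/L
k = ln2 / t½ = 0.693147 / 9.81 = 0.07066 h⁻¹
t = ln(C₀ / C) / k = ln(0.5322 / 0.335) / 0.07066
  = ln(1.589) / 0.07066 = 0.4631 / 0.07066 = 6.554 h

6.55 h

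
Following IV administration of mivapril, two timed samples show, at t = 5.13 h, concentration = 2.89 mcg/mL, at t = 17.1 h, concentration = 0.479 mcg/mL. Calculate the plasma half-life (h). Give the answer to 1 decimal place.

4.6 h

k = ln(C₁/C₂) / (t₂ − t₁) = ln(2.89/0.479) / (17.1 − 5.13)
  = 1.797 / 11.97 = 0.1501 h⁻¹
t½ = ln2 / k = 0.693147 / 0.1501 = 4.618 h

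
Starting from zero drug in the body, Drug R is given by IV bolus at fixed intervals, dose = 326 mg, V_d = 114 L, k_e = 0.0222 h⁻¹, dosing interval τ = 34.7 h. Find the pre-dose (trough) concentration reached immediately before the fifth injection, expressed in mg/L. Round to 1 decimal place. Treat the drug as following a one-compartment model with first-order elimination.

2.4 mg/L

C₀ per dose = Dose / Vd = 326 / 114 = 2.860 mg/L
Fraction remaining after one interval: r = e^(−kτ) = e^(−0.02220 × 34.7) = 0.4629
Before dose 5, 4 doses have been given (aged 1τ, 2τ, 3τ, 4τ).
C_trough = C₀ × (r + r² + … + r^4) = C₀ × r(1−r^4)/(1−r)
        = 2.860 × 0.4629 × (1 − 0.04591) / (1 − 0.4629) = 2.352 mg/L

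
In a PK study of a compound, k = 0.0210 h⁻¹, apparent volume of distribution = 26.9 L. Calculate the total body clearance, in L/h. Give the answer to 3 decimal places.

CL = k × Vd = 0.0210 × 26.9 = 0.5649 L/h

0.565 L/h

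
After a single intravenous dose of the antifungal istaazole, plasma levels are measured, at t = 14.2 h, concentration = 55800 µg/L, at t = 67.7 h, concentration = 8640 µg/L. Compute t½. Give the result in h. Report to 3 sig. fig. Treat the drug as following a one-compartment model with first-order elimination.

19.9 h

k = ln(C₁/C₂) / (t₂ − t₁) = ln(55800/8640) / (67.7 − 14.2)
  = 1.865 / 53.50 = 0.03486 h⁻¹
t½ = ln2 / k = 0.693147 / 0.03486 = 19.88 h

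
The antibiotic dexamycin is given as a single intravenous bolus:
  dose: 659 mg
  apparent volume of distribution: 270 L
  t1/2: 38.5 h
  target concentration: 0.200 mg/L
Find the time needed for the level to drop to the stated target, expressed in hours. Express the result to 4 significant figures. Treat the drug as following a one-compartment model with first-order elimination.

C₀ = Dose / Vd = 659.0 / 270 = 2.441 mg/L
k = ln2 / t½ = 0.693147 / 38.5 = 0.01800 h⁻¹
t = ln(C₀ / C) / k = ln(2.441 / 0.200) / 0.01800
  = ln(12.21) / 0.01800 = 2.502 / 0.01800 = 139.0 h

139.0 h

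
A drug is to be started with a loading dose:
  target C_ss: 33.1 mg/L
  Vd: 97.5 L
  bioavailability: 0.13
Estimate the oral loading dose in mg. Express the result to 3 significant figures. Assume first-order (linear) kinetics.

24800 mg

LD = Css × Vd / F = 33.1 × 97.5 / 0.13 = 24830 mg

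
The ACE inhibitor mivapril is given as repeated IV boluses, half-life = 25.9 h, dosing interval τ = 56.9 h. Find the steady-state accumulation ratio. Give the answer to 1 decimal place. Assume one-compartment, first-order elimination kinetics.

k = ln2 / t½ = 0.693147 / 25.9 = 0.02676 h⁻¹
e^(−kτ) = e^(−0.02676 × 56.9) = 0.2181
Accumulation ratio R = 1 / (1 − e^(−kτ)) = 1 / (1 − 0.2181) = 1.279

1.3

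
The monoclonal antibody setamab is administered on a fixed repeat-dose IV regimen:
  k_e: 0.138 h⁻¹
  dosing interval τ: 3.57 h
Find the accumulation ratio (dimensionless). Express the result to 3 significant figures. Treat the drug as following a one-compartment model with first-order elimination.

2.57

e^(−kτ) = e^(−0.1380 × 3.57) = 0.6110
Accumulation ratio R = 1 / (1 − e^(−kτ)) = 1 / (1 − 0.6110) = 2.571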